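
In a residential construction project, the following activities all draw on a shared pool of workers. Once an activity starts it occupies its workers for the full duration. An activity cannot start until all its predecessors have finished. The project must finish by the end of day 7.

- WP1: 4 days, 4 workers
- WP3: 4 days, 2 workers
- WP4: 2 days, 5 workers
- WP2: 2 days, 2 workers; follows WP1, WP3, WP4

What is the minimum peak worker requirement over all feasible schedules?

11

Schedule WP1@1, WP3@1, WP4@1, WP2@5: d1:11  d2:11  d3:6  d4:6  d5:2  d6:2  d7:0 — peak 11.
No arrangement of the 19 feasible schedules does better.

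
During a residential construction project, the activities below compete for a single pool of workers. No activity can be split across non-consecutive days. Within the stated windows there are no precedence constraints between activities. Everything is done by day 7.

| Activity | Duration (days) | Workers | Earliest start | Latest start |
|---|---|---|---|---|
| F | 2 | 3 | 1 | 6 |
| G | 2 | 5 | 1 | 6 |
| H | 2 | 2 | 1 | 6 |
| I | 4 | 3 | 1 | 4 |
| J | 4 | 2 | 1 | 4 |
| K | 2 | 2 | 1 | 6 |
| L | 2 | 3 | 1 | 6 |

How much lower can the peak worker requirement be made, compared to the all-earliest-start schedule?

11

Early-start peak: d1:20  d2:20  d3:5  d4:5  d5:0  d6:0  d7:0 ⇒ 20.
Leveled (F@1, G@1, H@3, I@3, J@3, K@3, L@5): d1:8  d2:8  d3:9  d4:9  d5:8  d6:8  d7:0 ⇒ 9.
Reduction 20 − 9 = 11.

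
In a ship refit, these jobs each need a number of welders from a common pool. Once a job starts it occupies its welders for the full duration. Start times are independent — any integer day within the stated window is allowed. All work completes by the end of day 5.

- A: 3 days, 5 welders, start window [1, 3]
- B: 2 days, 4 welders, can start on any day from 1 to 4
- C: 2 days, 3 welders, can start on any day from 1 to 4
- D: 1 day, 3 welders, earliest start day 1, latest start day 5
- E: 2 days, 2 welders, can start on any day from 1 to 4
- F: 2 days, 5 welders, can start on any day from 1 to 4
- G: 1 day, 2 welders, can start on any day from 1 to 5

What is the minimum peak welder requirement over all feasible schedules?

Early-start (A@1, B@1, C@1, D@1, E@1, F@1, G@1) gives peak 24: d1:24  d2:19  d3:5  d4:0  d5:0.
Shift C→3, D→5, E→3, F→4, G→5.
Schedule A@1, B@1, C@3, D@5, E@3, F@4, G@5: d1:9  d2:9  d3:10  d4:10  d5:10 — peak 10.
Total welder-days = 48 over 5 days ⇒ peak ≥ ⌈48/5⌉ = 10, so 10 is optimal.

10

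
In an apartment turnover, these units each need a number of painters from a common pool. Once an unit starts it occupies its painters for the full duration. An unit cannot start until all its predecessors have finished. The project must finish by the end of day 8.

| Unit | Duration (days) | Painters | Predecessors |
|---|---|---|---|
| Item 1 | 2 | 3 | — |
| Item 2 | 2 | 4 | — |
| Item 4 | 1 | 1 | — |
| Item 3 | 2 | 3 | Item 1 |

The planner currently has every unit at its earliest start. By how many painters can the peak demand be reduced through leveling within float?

4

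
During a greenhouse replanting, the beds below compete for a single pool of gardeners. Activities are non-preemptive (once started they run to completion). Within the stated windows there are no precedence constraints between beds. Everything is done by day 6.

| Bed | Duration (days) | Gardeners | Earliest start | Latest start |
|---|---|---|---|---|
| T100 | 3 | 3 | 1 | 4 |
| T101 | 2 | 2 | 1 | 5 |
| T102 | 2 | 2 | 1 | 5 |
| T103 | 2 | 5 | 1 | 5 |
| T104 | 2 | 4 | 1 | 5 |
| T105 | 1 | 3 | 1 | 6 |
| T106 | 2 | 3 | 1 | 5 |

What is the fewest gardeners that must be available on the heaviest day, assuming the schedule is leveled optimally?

Early-start (T100@1, T101@1, T102@1, T103@1, T104@1, T105@1, T106@1) gives peak 22: d1:22  d2:19  d3:3  d4:0  d5:0  d6:0.
Shift T103→3, T104→5, T105→4, T106→5.
Schedule T100@1, T101@1, T102@1, T103@3, T104@5, T105@4, T106@5: d1:7  d2:7  d3:8  d4:8  d5:7  d6:7 — peak 8.
Total gardener-days = 44 over 6 days ⇒ peak ≥ ⌈44/6⌉ = 8, so 8 is optimal.

8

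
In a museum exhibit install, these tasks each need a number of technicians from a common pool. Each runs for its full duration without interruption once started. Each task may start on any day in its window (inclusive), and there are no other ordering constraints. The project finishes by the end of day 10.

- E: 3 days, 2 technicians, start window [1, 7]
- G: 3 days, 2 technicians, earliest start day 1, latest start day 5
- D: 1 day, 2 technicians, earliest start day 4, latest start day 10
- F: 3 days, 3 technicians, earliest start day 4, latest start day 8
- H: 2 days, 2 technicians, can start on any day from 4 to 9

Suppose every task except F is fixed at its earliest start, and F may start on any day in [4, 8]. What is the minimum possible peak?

4

F@4: d1:4  d2:4  d3:4  d4:7  d5:5  d6:3  d7:0  d8:0  d9:0  d10:0 → peak 7
F@5: d1:4  d2:4  d3:4  d4:4  d5:5  d6:3  d7:3  d8:0  d9:0  d10:0 → peak 5
F@6: d1:4  d2:4  d3:4  d4:4  d5:2  d6:3  d7:3  d8:3  d9:0  d10:0 → peak 4
F@7: d1:4  d2:4  d3:4  d4:4  d5:2  d6:0  d7:3  d8:3  d9:3  d10:0 → peak 4
F@8: d1:4  d2:4  d3:4  d4:4  d5:2  d6:0  d7:0  d8:3  d9:3  d10:3 → peak 4
Best is F@6, peak 4.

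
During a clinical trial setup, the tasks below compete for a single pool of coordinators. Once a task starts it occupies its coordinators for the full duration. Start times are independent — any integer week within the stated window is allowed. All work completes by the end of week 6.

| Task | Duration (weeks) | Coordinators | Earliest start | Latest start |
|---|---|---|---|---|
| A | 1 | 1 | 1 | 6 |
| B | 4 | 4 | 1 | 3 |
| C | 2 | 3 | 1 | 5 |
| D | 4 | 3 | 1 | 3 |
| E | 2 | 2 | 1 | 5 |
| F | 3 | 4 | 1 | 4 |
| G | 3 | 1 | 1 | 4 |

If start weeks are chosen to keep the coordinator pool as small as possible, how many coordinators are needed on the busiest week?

11

Early-start (A@1, B@1, C@1, D@1, E@1, F@1, G@1) gives peak 18: w1:18  w2:17  w3:12  w4:7  w5:0  w6:0.
Shift D→2, E→5, F→4.
Schedule A@1, B@1, C@1, D@2, E@5, F@4, G@1: w1:9  w2:11  w3:8  w4:11  w5:9  w6:6 — peak 11.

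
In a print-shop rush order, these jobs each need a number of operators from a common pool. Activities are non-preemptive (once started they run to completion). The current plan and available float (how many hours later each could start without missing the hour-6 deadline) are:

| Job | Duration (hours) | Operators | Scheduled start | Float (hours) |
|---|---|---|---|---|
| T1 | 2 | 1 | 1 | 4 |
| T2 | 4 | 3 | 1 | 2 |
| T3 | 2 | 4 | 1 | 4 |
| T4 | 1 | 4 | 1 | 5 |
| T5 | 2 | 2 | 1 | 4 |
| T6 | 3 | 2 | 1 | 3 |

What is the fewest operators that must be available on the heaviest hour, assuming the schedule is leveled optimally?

Early-start (T1@1, T2@1, T3@1, T4@1, T5@1, T6@1) gives peak 16: h1:16  h2:12  h3:5  h4:3  h5:0  h6:0.
Shift T3→4, T4→6, T5→5.
Schedule T1@1, T2@1, T3@4, T4@6, T5@5, T6@1: h1:6  h2:6  h3:5  h4:7  h5:6  h6:6 — peak 7.

7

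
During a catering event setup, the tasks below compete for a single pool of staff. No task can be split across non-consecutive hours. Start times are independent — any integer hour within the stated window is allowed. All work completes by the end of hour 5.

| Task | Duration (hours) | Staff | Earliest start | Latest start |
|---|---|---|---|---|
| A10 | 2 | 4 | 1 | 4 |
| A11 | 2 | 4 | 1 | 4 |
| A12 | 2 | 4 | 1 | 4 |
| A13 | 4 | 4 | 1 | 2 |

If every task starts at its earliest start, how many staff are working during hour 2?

16

At early start, hour 2 has: A10, A11, A12, A13.
Demand: 4 + 4 + 4 + 4 = 16.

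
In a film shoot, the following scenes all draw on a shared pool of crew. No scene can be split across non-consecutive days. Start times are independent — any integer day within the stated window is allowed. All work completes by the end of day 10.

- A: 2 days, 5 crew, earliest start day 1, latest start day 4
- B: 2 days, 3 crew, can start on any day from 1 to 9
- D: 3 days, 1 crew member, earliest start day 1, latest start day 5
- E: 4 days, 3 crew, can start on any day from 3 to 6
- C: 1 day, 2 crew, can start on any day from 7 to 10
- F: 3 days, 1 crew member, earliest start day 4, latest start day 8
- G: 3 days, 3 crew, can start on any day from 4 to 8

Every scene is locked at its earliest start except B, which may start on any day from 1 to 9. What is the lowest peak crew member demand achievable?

7

B@1: d1:9  d2:9  d3:4  d4:7  d5:7  d6:7  d7:2  d8:0  d9:0  d10:0 → peak 9
B@2: d1:6  d2:9  d3:7  d4:7  d5:7  d6:7  d7:2  d8:0  d9:0  d10:0 → peak 9
B@3: d1:6  d2:6  d3:7  d4:10  d5:7  d6:7  d7:2  d8:0  d9:0  d10:0 → peak 10
B@4: d1:6  d2:6  d3:4  d4:10  d5:10  d6:7  d7:2  d8:0  d9:0  d10:0 → peak 10
B@5: d1:6  d2:6  d3:4  d4:7  d5:10  d6:10  d7:2  d8:0  d9:0  d10:0 → peak 10
B@6: d1:6  d2:6  d3:4  d4:7  d5:7  d6:10  d7:5  d8:0  d9:0  d10:0 → peak 10
B@7: d1:6  d2:6  d3:4  d4:7  d5:7  d6:7  d7:5  d8:3  d9:0  d10:0 → peak 7
B@8: d1:6  d2:6  d3:4  d4:7  d5:7  d6:7  d7:2  d8:3  d9:3  d10:0 → peak 7
B@9: d1:6  d2:6  d3:4  d4:7  d5:7  d6:7  d7:2  d8:0  d9:3  d10:3 → peak 7
Best is B@7, peak 7.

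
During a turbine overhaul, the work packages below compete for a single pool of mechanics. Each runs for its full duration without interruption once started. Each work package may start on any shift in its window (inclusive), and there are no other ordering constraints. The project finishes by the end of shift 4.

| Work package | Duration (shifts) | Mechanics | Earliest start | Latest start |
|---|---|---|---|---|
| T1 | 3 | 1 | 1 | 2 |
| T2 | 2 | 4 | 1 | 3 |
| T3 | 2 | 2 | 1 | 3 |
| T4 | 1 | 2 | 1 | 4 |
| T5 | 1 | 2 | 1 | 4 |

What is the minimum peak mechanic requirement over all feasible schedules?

5

Early-start (T1@1, T2@1, T3@1, T4@1, T5@1) gives peak 11: s1:11  s2:7  s3:1  s4:0.
Shift T3→3, T4→3, T5→4.
Schedule T1@1, T2@1, T3@3, T4@3, T5@4: s1:5  s2:5  s3:5  s4:4 — peak 5.
Total mechanic-shifts = 19 over 4 shifts ⇒ peak ≥ ⌈19/4⌉ = 5, so 5 is optimal.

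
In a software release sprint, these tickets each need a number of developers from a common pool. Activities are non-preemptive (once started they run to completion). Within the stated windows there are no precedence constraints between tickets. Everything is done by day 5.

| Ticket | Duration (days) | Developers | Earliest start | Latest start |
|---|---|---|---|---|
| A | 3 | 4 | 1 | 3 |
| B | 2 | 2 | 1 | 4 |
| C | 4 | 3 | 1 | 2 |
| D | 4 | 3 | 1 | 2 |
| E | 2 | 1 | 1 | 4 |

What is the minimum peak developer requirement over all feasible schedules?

Early-start (A@1, B@1, C@1, D@1, E@1) gives peak 13: d1:13  d2:13  d3:10  d4:6  d5:0.
Shift B→4, E→4.
Schedule A@1, B@4, C@1, D@1, E@4: d1:10  d2:10  d3:10  d4:9  d5:3 — peak 10.

10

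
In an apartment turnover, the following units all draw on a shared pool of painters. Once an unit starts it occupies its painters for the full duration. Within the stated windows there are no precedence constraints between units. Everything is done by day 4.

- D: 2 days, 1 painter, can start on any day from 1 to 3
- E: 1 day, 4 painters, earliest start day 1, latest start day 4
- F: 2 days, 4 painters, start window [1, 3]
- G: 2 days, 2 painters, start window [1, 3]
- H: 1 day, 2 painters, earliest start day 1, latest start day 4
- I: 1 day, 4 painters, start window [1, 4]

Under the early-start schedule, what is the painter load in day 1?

At early start, day 1 has: D, E, F, G, H, I.
Demand: 1 + 4 + 4 + 2 + 2 + 4 = 17.

17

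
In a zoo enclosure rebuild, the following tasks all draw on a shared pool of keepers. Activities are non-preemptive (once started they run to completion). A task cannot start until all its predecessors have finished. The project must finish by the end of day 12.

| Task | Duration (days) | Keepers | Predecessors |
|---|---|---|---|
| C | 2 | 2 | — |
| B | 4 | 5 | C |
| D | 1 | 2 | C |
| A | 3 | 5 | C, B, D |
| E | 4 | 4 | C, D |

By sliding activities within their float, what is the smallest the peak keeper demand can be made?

Schedule C@1, B@3, D@3, A@7, E@4: d1:2  d2:2  d3:7  d4:9  d5:9  d6:9  d7:9  d8:5  d9:5  d10:0  d11:0  d12:0 — peak 9.

9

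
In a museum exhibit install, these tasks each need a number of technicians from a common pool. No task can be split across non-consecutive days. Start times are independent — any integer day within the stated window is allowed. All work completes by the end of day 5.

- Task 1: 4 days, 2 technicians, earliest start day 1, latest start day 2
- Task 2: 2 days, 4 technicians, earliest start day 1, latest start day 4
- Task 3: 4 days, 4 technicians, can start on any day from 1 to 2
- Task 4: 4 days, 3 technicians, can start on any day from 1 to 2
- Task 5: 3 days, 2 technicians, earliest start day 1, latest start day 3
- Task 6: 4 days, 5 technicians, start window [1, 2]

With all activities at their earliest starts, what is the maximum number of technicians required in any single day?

Early-start schedule: Task 1@1, Task 2@1, Task 3@1, Task 4@1, Task 5@1, Task 6@1.
Load per day: day 1: 20, day 2: 20, day 3: 16, day 4: 14, day 5: 0.
Peak is 20.

20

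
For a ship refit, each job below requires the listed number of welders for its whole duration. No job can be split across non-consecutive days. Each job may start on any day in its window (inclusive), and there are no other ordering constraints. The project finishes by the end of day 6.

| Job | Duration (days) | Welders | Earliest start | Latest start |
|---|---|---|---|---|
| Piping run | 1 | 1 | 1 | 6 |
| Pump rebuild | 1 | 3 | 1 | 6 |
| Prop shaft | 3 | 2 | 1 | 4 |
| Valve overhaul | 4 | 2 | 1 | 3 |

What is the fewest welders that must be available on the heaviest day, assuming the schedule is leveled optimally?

4

Early-start (Piping run@1, Pump rebuild@1, Prop shaft@1, Valve overhaul@1) gives peak 8: d1:8  d2:4  d3:4  d4:2  d5:0  d6:0.
Shift Prop shaft→2, Valve overhaul→2.
Schedule Piping run@1, Pump rebuild@1, Prop shaft@2, Valve overhaul@2: d1:4  d2:4  d3:4  d4:4  d5:2  d6:0 — peak 4.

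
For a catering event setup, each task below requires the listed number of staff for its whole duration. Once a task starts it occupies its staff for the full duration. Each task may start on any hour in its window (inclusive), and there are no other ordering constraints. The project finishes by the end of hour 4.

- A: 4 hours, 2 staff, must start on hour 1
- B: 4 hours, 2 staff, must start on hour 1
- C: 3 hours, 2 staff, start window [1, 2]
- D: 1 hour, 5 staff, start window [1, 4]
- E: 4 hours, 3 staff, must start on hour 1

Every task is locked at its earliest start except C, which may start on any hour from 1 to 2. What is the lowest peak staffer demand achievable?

C@1: h1:14  h2:9  h3:9  h4:7 → peak 14
C@2: h1:12  h2:9  h3:9  h4:9 → peak 12
Best is C@2, peak 12.

12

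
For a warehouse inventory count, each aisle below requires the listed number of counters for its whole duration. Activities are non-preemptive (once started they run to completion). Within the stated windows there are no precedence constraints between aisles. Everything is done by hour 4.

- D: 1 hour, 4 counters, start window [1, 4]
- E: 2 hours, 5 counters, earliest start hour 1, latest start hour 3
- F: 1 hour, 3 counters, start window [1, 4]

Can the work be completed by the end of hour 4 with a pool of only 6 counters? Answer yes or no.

yes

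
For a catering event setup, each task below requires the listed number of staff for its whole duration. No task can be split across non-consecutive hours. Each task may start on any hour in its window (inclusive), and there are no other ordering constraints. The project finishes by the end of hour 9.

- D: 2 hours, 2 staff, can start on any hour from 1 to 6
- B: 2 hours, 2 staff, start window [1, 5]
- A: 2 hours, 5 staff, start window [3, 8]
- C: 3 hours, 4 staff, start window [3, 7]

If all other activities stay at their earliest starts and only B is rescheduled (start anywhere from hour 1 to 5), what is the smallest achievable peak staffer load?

9

B@1: h1:4  h2:4  h3:9  h4:9  h5:4  h6:0  h7:0  h8:0  h9:0 → peak 9
B@2: h1:2  h2:4  h3:11  h4:9  h5:4  h6:0  h7:0  h8:0  h9:0 → peak 11
B@3: h1:2  h2:2  h3:11  h4:11  h5:4  h6:0  h7:0  h8:0  h9:0 → peak 11
B@4: h1:2  h2:2  h3:9  h4:11  h5:6  h6:0  h7:0  h8:0  h9:0 → peak 11
B@5: h1:2  h2:2  h3:9  h4:9  h5:6  h6:2  h7:0  h8:0  h9:0 → peak 9
Best is B@1, peak 9.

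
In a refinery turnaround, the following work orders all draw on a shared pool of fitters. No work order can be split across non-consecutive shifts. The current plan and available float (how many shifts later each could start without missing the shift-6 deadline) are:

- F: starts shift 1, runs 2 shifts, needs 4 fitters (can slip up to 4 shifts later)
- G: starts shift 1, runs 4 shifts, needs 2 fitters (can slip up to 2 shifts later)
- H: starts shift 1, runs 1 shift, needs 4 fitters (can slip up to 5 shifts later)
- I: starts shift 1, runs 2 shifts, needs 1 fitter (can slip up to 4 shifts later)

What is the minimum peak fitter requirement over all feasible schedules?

6

Early-start (F@1, G@1, H@1, I@1) gives peak 11: s1:11  s2:7  s3:2  s4:2  s5:0  s6:0.
Shift H→3, I→4.
Schedule F@1, G@1, H@3, I@4: s1:6  s2:6  s3:6  s4:3  s5:1  s6:0 — peak 6.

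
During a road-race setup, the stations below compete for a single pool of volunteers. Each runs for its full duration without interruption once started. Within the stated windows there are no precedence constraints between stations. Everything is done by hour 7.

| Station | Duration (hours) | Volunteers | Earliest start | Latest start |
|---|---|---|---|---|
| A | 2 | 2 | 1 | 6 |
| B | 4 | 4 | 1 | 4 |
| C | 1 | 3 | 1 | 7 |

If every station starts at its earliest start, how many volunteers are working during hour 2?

At early start, hour 2 has: A, B.
Demand: 2 + 4 = 6.

6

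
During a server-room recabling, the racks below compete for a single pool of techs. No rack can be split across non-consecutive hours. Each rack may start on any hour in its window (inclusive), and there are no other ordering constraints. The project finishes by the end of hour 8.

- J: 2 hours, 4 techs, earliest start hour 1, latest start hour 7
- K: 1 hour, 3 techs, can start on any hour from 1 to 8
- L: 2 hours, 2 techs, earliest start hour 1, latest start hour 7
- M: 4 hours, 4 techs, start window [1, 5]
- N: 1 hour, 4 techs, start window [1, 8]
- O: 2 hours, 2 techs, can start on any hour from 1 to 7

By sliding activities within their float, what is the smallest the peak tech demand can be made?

Early-start (J@1, K@1, L@1, M@1, N@1, O@1) gives peak 19: h1:19  h2:12  h3:4  h4:4  h5:0  h6:0  h7:0  h8:0.
Shift K→3, M→4, N→8, O→3.
Schedule J@1, K@3, L@1, M@4, N@8, O@3: h1:6  h2:6  h3:5  h4:6  h5:4  h6:4  h7:4  h8:4 — peak 6.

6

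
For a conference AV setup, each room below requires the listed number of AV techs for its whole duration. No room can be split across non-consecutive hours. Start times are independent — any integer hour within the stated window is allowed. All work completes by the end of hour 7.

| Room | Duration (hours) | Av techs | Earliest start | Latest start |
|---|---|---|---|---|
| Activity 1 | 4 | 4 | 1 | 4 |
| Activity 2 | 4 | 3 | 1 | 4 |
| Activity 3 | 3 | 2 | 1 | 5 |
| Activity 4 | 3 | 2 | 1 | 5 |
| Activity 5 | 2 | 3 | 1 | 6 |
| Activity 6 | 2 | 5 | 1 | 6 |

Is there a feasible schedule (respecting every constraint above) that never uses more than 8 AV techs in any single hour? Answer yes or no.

no

The minimum achievable peak is 9; 8 < 9, so no feasible schedule stays within the cap.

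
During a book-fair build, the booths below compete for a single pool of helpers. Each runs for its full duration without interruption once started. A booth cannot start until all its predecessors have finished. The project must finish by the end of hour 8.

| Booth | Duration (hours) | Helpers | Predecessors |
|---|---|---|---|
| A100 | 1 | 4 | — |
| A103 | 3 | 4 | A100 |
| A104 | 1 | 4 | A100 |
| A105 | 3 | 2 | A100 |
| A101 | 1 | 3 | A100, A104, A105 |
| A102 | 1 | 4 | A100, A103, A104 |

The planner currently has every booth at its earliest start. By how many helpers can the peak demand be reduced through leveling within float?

4

Early-start peak: h1:4  h2:10  h3:6  h4:6  h5:7  h6:0  h7:0  h8:0 ⇒ 10.
Leveled (A100@1, A103@2, A104@5, A105@2, A101@6, A102@7): h1:4  h2:6  h3:6  h4:6  h5:4  h6:3  h7:4  h8:0 ⇒ 6.
Reduction 10 − 6 = 4.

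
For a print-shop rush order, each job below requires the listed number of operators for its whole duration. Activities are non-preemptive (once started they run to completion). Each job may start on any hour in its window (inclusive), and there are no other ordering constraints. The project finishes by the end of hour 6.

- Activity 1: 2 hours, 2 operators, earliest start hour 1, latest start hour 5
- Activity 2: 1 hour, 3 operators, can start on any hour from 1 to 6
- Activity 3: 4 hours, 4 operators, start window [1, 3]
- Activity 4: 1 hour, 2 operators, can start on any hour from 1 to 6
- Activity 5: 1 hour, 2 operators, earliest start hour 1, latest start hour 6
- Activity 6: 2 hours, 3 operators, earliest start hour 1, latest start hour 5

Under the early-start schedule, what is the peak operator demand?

Early-start schedule: Activity 1@1, Activity 2@1, Activity 3@1, Activity 4@1, Activity 5@1, Activity 6@1.
Load per hour: hour 1: 16, hour 2: 9, hour 3: 4, hour 4: 4, hour 5: 0, hour 6: 0.
Peak is 16.

16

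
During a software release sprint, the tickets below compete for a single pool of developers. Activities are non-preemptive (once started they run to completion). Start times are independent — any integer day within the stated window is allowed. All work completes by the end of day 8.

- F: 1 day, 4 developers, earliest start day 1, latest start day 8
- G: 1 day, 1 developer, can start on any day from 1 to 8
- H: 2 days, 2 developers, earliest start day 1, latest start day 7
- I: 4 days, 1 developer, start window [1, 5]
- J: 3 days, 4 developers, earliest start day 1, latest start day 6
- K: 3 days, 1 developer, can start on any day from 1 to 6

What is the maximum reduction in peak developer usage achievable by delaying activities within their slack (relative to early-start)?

9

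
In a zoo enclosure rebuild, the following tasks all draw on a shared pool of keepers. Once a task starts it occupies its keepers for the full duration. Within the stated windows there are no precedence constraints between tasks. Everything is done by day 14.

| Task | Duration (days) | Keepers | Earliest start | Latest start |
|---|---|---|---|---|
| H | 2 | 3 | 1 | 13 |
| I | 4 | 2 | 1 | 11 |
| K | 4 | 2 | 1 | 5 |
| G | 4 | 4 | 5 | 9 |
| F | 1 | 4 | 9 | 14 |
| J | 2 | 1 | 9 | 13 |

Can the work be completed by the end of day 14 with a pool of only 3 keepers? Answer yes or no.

no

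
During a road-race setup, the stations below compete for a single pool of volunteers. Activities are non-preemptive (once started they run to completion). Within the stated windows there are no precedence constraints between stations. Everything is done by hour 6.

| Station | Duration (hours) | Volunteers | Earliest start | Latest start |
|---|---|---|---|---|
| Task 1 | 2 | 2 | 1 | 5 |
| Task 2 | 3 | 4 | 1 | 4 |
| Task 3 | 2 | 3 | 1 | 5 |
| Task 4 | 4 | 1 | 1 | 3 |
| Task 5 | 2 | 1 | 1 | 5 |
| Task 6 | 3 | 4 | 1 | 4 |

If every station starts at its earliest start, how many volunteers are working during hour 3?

At early start, hour 3 has: Task 2, Task 4, Task 6.
Demand: 4 + 1 + 4 = 9.

9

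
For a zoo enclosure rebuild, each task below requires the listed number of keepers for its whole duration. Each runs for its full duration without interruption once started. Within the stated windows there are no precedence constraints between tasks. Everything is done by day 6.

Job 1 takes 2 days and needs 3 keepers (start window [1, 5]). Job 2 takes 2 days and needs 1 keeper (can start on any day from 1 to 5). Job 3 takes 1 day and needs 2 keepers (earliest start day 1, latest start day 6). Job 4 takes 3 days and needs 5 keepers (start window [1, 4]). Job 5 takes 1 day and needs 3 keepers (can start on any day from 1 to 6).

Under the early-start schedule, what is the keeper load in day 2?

9

At early start, day 2 has: Job 1, Job 2, Job 4.
Demand: 3 + 1 + 5 = 9.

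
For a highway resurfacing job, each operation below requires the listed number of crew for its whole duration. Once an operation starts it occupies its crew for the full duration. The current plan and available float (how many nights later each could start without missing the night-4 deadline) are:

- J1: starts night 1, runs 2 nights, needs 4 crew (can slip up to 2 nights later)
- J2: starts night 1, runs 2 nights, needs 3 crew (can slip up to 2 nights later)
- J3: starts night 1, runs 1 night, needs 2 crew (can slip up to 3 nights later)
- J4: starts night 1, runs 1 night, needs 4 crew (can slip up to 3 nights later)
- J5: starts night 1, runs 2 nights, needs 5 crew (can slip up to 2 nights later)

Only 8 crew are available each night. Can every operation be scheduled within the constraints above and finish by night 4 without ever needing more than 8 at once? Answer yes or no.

Schedule J1@1, J2@2, J3@4, J4@1, J5@3: n1:8  n2:7  n3:8  n4:7 — peak 8 ≤ 8.

yes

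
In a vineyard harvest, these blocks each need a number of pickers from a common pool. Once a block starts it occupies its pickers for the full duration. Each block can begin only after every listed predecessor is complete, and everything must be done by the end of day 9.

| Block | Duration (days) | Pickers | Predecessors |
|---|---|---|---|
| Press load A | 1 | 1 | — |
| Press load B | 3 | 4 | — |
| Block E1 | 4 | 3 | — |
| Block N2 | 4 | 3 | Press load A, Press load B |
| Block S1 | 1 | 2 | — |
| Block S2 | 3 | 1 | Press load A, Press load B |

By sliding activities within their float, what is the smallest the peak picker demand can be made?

7

Early-start (Press load A@1, Press load B@1, Block E1@1, Block N2@4, Block S1@1, Block S2@4) gives peak 10: d1:10  d2:7  d3:7  d4:7  d5:4  d6:4  d7:3  d8:0  d9:0.
Shift Block E1→2.
Schedule Press load A@1, Press load B@1, Block E1@2, Block N2@4, Block S1@1, Block S2@4: d1:7  d2:7  d3:7  d4:7  d5:7  d6:4  d7:3  d8:0  d9:0 — peak 7.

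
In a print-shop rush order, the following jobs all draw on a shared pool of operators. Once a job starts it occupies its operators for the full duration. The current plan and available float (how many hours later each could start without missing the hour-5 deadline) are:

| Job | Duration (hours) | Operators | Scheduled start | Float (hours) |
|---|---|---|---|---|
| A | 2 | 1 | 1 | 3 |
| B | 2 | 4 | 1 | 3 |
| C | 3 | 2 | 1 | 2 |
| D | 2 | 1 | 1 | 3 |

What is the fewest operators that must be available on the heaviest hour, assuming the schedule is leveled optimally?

4

Early-start (A@1, B@1, C@1, D@1) gives peak 8: h1:8  h2:8  h3:2  h4:0  h5:0.
Shift B→4.
Schedule A@1, B@4, C@1, D@1: h1:4  h2:4  h3:2  h4:4  h5:4 — peak 4.
Total operator-hours = 18 over 5 hours ⇒ peak ≥ ⌈18/5⌉ = 4, so 4 is optimal.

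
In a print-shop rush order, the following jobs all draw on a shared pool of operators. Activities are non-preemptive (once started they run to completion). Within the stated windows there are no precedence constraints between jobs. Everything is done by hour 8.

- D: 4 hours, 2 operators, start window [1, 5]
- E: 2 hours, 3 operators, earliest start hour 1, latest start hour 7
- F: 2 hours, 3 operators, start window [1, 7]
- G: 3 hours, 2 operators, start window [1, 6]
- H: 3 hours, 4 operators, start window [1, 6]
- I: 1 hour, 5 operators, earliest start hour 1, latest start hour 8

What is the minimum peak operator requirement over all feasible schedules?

Early-start (D@1, E@1, F@1, G@1, H@1, I@1) gives peak 19: h1:19  h2:14  h3:8  h4:2  h5:0  h6:0  h7:0  h8:0.
Shift F→3, G→5, H→5, I→8.
Schedule D@1, E@1, F@3, G@5, H@5, I@8: h1:5  h2:5  h3:5  h4:5  h5:6  h6:6  h7:6  h8:5 — peak 6.
Total operator-hours = 43 over 8 hours ⇒ peak ≥ ⌈43/8⌉ = 6, so 6 is optimal.

6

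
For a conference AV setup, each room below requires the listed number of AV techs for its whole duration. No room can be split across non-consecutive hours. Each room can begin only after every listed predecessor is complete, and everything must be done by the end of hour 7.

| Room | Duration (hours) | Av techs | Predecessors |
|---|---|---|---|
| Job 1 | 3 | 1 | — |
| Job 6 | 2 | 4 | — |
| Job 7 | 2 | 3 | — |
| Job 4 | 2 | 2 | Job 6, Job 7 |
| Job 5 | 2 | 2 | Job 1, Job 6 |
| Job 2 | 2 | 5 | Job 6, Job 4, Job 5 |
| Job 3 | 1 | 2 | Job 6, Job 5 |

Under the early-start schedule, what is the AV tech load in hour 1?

8

At early start, hour 1 has: Job 1, Job 6, Job 7.
Demand: 1 + 4 + 3 = 8.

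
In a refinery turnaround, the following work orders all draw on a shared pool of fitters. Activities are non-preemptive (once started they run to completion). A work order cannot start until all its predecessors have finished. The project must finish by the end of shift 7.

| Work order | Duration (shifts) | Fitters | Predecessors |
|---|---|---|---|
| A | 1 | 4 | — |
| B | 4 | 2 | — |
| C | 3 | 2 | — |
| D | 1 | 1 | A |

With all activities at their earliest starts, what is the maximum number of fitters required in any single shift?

Early-start schedule: A@1, B@1, C@1, D@2.
Load per shift: shift 1: 8, shift 2: 5, shift 3: 4, shift 4: 2, shift 5: 0, shift 6: 0, shift 7: 0.
Peak is 8.

8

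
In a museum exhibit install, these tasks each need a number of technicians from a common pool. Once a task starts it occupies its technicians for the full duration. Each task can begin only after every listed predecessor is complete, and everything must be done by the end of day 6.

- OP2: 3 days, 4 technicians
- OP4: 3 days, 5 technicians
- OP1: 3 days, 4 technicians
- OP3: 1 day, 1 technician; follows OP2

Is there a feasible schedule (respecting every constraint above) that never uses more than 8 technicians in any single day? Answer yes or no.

yes

Schedule OP2@1, OP4@4, OP1@1, OP3@4: d1:8  d2:8  d3:8  d4:6  d5:5  d6:5 — peak 8 ≤ 8.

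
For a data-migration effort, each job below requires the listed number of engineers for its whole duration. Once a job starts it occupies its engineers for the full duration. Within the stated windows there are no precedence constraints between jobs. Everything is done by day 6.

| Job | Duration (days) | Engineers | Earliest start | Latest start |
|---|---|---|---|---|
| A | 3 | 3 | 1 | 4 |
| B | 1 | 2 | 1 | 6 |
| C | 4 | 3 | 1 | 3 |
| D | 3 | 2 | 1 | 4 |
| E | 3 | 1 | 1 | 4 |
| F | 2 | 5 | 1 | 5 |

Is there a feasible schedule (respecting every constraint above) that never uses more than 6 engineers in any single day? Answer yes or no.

no

Total engineer-days = 42; over 6 days the average is 42/6 > 6, so some day must exceed 6.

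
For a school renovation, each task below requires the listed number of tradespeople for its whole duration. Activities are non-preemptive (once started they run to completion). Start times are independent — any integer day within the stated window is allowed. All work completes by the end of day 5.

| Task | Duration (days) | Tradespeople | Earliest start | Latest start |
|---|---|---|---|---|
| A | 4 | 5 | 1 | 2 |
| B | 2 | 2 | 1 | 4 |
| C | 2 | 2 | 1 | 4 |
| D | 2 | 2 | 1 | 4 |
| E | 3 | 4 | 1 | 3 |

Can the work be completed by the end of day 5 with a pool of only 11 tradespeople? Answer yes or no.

yes

Schedule A@1, B@1, C@1, D@1, E@3: d1:11  d2:11  d3:9  d4:9  d5:4 — peak 11 ≤ 11.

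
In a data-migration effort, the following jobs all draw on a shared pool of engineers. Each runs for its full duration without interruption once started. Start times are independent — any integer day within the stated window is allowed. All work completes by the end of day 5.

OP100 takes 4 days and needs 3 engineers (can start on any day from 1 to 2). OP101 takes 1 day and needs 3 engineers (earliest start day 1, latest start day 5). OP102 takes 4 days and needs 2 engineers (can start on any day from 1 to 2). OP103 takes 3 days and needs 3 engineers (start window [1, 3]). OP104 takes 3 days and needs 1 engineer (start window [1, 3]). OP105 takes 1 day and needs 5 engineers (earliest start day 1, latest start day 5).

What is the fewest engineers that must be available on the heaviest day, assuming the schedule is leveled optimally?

Early-start (OP100@1, OP101@1, OP102@1, OP103@1, OP104@1, OP105@1) gives peak 17: d1:17  d2:9  d3:9  d4:5  d5:0.
Shift OP103→2, OP105→5.
Schedule OP100@1, OP101@1, OP102@1, OP103@2, OP104@1, OP105@5: d1:9  d2:9  d3:9  d4:8  d5:5 — peak 9.

9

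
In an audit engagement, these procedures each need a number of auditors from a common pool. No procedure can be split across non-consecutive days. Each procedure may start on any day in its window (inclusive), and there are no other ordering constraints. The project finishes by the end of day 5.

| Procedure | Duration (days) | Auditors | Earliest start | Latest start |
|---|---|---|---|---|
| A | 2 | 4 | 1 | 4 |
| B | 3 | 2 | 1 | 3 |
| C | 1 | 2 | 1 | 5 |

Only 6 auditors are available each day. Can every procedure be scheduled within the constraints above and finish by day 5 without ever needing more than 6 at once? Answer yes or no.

Schedule A@1, B@3, C@3: d1:4  d2:4  d3:4  d4:2  d5:2 — peak 4 ≤ 6.

yes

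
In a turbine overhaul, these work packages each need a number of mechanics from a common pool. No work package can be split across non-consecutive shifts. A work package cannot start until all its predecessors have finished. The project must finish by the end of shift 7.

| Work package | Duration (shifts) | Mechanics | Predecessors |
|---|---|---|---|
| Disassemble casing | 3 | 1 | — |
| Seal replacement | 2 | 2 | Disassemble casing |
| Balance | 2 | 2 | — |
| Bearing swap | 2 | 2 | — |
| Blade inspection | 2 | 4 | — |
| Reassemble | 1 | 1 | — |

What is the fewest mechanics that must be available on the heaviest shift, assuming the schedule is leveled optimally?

4

Early-start (Disassemble casing@1, Seal replacement@4, Balance@1, Bearing swap@1, Blade inspection@1, Reassemble@1) gives peak 10: s1:10  s2:9  s3:1  s4:2  s5:2  s6:0  s7:0.
Shift Bearing swap→3, Blade inspection→6.
Schedule Disassemble casing@1, Seal replacement@4, Balance@1, Bearing swap@3, Blade inspection@6, Reassemble@1: s1:4  s2:3  s3:3  s4:4  s5:2  s6:4  s7:4 — peak 4.
Total mechanic-shifts = 24 over 7 shifts ⇒ peak ≥ ⌈24/7⌉ = 4, so 4 is optimal.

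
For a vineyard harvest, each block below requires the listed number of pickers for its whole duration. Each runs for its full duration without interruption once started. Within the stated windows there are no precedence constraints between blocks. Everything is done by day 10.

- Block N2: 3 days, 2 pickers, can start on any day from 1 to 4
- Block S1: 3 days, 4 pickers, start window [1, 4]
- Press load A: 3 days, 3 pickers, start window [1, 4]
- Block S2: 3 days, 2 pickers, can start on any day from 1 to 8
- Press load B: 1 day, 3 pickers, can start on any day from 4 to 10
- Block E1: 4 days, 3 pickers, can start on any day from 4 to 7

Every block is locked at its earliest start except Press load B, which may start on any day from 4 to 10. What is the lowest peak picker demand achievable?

Press load B@4: d1:11  d2:11  d3:11  d4:6  d5:3  d6:3  d7:3  d8:0  d9:0  d10:0 → peak 11
Press load B@5: d1:11  d2:11  d3:11  d4:3  d5:6  d6:3  d7:3  d8:0  d9:0  d10:0 → peak 11
Press load B@6: d1:11  d2:11  d3:11  d4:3  d5:3  d6:6  d7:3  d8:0  d9:0  d10:0 → peak 11
Press load B@7: d1:11  d2:11  d3:11  d4:3  d5:3  d6:3  d7:6  d8:0  d9:0  d10:0 → peak 11
Press load B@8: d1:11  d2:11  d3:11  d4:3  d5:3  d6:3  d7:3  d8:3  d9:0  d10:0 → peak 11
Press load B@9: d1:11  d2:11  d3:11  d4:3  d5:3  d6:3  d7:3  d8:0  d9:3  d10:0 → peak 11
Press load B@10: d1:11  d2:11  d3:11  d4:3  d5:3  d6:3  d7:3  d8:0  d9:0  d10:3 → peak 11
Best is Press load B@4, peak 11.

11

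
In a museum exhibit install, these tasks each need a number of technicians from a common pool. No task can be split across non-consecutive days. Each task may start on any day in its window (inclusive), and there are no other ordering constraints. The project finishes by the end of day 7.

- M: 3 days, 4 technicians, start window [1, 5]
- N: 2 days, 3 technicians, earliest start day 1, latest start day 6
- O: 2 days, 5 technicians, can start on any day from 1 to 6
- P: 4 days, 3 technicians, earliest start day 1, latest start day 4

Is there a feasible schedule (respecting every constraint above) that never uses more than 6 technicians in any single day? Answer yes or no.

no

The minimum achievable peak is 7; 6 < 7, so no feasible schedule stays within the cap.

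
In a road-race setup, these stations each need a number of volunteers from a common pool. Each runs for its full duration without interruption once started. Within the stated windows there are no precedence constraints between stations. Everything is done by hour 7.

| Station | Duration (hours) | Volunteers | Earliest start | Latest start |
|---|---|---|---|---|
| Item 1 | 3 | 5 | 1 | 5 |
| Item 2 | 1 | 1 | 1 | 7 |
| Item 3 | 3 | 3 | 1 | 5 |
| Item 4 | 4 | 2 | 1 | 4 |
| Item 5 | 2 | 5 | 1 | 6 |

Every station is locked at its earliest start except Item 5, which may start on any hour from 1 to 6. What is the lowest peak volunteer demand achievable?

11

Item 5@1: h1:16  h2:15  h3:10  h4:2  h5:0  h6:0  h7:0 → peak 16
Item 5@2: h1:11  h2:15  h3:15  h4:2  h5:0  h6:0  h7:0 → peak 15
Item 5@3: h1:11  h2:10  h3:15  h4:7  h5:0  h6:0  h7:0 → peak 15
Item 5@4: h1:11  h2:10  h3:10  h4:7  h5:5  h6:0  h7:0 → peak 11
Item 5@5: h1:11  h2:10  h3:10  h4:2  h5:5  h6:5  h7:0 → peak 11
Item 5@6: h1:11  h2:10  h3:10  h4:2  h5:0  h6:5  h7:5 → peak 11
Best is Item 5@4, peak 11.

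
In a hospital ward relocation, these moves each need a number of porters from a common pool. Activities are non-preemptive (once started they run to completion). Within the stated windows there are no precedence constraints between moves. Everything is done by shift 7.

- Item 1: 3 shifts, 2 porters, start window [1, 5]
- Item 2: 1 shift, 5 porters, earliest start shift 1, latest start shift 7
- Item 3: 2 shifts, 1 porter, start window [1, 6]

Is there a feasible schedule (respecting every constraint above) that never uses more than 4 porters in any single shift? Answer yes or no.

no

The minimum achievable peak is 5; 4 < 5, so no feasible schedule stays within the cap.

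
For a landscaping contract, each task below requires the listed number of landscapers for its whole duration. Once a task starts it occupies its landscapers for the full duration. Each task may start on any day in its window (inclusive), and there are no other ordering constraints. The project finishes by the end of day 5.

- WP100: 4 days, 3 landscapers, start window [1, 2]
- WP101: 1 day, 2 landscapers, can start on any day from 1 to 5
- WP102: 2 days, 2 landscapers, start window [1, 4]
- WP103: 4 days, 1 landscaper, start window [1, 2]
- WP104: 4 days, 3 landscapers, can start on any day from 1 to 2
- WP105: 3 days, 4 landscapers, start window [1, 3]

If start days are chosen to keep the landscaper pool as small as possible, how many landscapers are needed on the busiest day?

11

Early-start (WP100@1, WP101@1, WP102@1, WP103@1, WP104@1, WP105@1) gives peak 15: d1:15  d2:13  d3:11  d4:7  d5:0.
Shift WP105→3.
Schedule WP100@1, WP101@1, WP102@1, WP103@1, WP104@1, WP105@3: d1:11  d2:9  d3:11  d4:11  d5:4 — peak 11.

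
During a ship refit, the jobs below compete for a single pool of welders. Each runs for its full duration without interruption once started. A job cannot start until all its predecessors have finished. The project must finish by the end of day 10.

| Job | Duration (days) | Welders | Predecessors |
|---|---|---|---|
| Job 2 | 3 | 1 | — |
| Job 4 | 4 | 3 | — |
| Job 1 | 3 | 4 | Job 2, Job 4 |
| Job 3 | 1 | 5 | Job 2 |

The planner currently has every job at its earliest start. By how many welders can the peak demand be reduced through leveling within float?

Early-start peak: d1:4  d2:4  d3:4  d4:8  d5:4  d6:4  d7:4  d8:0  d9:0  d10:0 ⇒ 8.
Leveled (Job 2@1, Job 4@1, Job 1@5, Job 3@8): d1:4  d2:4  d3:4  d4:3  d5:4  d6:4  d7:4  d8:5  d9:0  d10:0 ⇒ 5.
Reduction 8 − 5 = 3.

3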